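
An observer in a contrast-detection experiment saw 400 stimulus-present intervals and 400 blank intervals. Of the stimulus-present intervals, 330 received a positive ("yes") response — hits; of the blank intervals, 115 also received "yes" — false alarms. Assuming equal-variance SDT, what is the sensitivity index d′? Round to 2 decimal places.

d′ = 1.50

H = 330/400 = 0.8250
FA = 115/400 = 0.2875
z(0.8250) = 0.9346, z(0.2875) = -0.5607
d' = z(H) − z(FA) = 0.9346 − (-0.5607) = 1.4953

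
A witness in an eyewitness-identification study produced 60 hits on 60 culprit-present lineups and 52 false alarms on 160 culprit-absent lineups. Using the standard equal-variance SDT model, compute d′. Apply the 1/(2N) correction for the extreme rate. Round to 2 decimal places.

The hit rate is 60/60 = 1, so apply the 1/(2N) correction: H → 1 − 1/(2·60) = 0.99167.
z(H) = z(0.99167) = 2.394
z(FA) = z(0.32500) = -0.454
d' = 2.394 − (-0.454) = 2.848

d′ = 2.85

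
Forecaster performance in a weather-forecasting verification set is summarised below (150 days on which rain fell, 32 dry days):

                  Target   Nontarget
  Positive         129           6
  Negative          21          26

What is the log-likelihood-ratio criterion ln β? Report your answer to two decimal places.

ln β = -0.19

H = 129/150 = 0.8600
FA = 6/32 = 0.1875
Φ⁻¹(H) = Φ⁻¹(0.8600) = 1.080
Φ⁻¹(FA) = Φ⁻¹(0.1875) = -0.887
ln β = −½·[z(H)² − z(FA)²] = −0.5 × (1.166 − 0.787) = -0.1895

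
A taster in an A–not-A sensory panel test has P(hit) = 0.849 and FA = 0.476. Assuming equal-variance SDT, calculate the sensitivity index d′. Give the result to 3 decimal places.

d′ = 1.092

z(H) = 1.0322
z(FA) = -0.0602
d' = z(H) − z(FA) = 1.0322 − (-0.0602) = 1.0924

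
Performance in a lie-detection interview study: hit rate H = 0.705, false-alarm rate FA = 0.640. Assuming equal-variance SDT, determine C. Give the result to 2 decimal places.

z(H) = 0.539
z(FA) = 0.358
c = −½·[z(H) + z(FA)] = −0.5 × (0.539 + 0.358) = -0.4485

C = -0.45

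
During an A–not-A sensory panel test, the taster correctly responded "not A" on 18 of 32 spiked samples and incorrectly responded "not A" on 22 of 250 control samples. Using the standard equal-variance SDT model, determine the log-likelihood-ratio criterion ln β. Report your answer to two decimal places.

ln β = 0.90

H = 18/32 = 0.5625
FA = 22/250 = 0.0880
Φ⁻¹(H) = Φ⁻¹(0.5625) = 0.157
Φ⁻¹(FA) = Φ⁻¹(0.0880) = -1.353
ln β = −½·[z(H)² − z(FA)²] = −0.5 × (0.025 − 1.831) = 0.903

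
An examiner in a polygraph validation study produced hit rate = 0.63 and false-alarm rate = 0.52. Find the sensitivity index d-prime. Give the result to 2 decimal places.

z(0.63) = 0.3319, z(0.52) = 0.0502
d' = z(H) − z(FA) = 0.3319 − 0.0502 = 0.2817

d-prime = 0.28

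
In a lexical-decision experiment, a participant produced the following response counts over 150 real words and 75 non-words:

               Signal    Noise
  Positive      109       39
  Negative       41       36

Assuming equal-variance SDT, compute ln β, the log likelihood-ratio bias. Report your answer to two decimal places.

H = 109/150 = 0.7267
FA = 39/75 = 0.5200
z(H) = z(0.7267) = 0.603
z(FA) = z(0.5200) = 0.050
ln β = −½·[z(H)² − z(FA)²] = −0.5 × (0.364 − 0.003) = -0.1805

ln β = -0.18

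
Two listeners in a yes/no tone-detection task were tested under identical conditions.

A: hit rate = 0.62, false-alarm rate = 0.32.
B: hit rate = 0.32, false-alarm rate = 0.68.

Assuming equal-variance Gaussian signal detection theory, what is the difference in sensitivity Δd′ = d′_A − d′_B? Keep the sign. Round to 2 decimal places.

A: z(0.62) = 0.305, z(0.32) = -0.468, d' = 0.773
B: z(0.32) = -0.468, z(0.68) = 0.468, d' = -0.936
Δd' = d'_A − d'_B = 0.773 − (-0.936) = 1.709
A has the higher sensitivity.

Δd′ = 1.71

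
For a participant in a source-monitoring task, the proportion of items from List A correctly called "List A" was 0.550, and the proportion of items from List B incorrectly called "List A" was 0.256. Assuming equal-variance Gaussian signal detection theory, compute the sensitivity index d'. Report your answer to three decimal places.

d' = 0.781

z(H) = 0.1257
z(FA) = -0.6557
d' = z(H) − z(FA) = 0.1257 − (-0.6557) = 0.7814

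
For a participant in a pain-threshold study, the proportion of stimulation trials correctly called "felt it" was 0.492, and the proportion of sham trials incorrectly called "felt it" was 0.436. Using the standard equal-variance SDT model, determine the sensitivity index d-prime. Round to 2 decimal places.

Φ⁻¹(0.492) = -0.0201, Φ⁻¹(0.436) = -0.1611
d' = z(H) − z(FA) = -0.0201 − (-0.1611) = 0.1410

d-prime = 0.14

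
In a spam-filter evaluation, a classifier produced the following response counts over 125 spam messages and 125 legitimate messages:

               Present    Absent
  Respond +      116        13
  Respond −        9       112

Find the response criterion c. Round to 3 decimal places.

c = -0.101

H = 116/125 = 0.9280
FA = 13/125 = 0.1040
z(H) = 1.4611
z(FA) = -1.2591
c = −½·[z(H) + z(FA)] = −0.5 × (1.4611 + (-1.2591)) = -0.1010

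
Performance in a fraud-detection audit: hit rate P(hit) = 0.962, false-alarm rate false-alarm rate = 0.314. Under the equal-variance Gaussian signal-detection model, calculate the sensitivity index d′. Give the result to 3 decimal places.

z(H) = 1.7744
z(FA) = -0.4845
d' = z(H) − z(FA) = 1.7744 − (-0.4845) = 2.2589

d′ = 2.259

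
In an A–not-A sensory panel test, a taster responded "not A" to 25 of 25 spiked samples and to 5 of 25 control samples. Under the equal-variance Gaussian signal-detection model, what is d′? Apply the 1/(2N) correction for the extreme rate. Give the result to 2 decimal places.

d′ = 2.90

The hit rate is 25/25 = 1, so apply the 1/(2N) correction: H → 1 − 1/(2·25) = 0.98000.
z(H) = z(0.98000) = 2.054
z(FA) = z(0.20000) = -0.842
d' = 2.054 − (-0.842) = 2.896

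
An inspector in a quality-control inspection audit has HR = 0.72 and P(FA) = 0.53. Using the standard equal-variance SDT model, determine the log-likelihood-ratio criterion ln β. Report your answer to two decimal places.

z(0.72) = 0.583, z(0.53) = 0.075
ln β = −½·[z(H)² − z(FA)²] = −0.5 × (0.340 − 0.006) = -0.167

ln β = -0.17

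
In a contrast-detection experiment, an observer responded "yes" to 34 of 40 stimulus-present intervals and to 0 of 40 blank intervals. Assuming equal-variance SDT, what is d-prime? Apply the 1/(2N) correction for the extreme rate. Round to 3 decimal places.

The false-alarm rate is 0/40 = 0, so apply the 1/(2N) correction: FA → 1/(2·40) = 0.01250.
z(H) = z(0.85000) = 1.0364
z(FA) = z(0.01250) = -2.2414
d' = 1.0364 − (-2.2414) = 3.2778

d-prime = 3.278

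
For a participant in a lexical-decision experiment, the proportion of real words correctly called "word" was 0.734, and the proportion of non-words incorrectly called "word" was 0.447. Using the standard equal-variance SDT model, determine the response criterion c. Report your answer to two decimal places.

z(H) = z(0.734) = 0.625
z(FA) = z(0.447) = -0.133
c = −½·[z(H) + z(FA)] = −0.5 × (0.625 + (-0.133)) = -0.246

c = -0.25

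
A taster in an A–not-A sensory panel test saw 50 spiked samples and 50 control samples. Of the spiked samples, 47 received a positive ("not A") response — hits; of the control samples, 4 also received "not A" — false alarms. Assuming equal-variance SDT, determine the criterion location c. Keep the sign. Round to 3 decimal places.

c = -0.075

H = 47/50 = 0.9400
FA = 4/50 = 0.0800
z(0.9400) = 1.5548, z(0.0800) = -1.4051
c = −½·[z(H) + z(FA)] = −0.5 × (1.5548 + (-1.4051)) = -0.07485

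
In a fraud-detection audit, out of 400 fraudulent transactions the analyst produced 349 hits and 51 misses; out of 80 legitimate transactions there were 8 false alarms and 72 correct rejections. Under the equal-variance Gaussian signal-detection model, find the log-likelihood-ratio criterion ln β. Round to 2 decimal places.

ln β = 0.17

H = 349/400 = 0.8725
FA = 8/80 = 0.1000
z(0.8725) = 1.138, z(0.1000) = -1.282
ln β = −½·[z(H)² − z(FA)²] = −0.5 × (1.295 − 1.644) = 0.1745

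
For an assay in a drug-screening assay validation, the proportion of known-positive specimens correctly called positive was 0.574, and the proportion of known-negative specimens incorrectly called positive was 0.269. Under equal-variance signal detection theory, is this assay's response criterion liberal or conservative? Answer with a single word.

z(H) = 0.187, z(FA) = -0.616
c = −½·(z(H) + z(FA)) = 0.2145
c > 0 → conservative criterion (biased toward responding “no”).

conservative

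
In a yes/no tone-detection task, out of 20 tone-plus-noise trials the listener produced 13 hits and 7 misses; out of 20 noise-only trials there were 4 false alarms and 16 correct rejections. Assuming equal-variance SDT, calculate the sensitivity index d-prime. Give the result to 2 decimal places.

d-prime = 1.23

H = 13/20 = 0.6500
FA = 4/20 = 0.2000
z(H) = z(0.6500) = 0.3853
z(FA) = z(0.2000) = -0.8416
d' = z(H) − z(FA) = 0.3853 − (-0.8416) = 1.2269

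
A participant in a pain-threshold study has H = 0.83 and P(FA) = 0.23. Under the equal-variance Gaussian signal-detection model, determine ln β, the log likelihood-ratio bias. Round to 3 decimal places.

ln β = -0.182

z(H) = z(0.83) = 0.9542
z(FA) = z(0.23) = -0.7388
ln β = −½·[z(H)² − z(FA)²] = −0.5 × (0.9105 − 0.5458) = -0.18235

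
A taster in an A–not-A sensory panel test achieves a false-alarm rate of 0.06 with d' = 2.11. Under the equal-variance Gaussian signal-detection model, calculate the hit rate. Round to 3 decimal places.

hit rate = 0.711

z(false-alarm rate) = z(0.06) = -1.5548
z(H) = z(FA) + d' = -1.5548 + 2.11 = 0.5552
hit rate = Φ(0.5552) = 0.7106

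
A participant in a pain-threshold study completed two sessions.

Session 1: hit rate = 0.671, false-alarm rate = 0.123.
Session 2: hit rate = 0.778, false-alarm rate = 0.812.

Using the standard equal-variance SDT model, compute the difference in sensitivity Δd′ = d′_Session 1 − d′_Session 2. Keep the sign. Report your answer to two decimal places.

Δd′ = 1.72

Session 1: z(0.671) = 0.443, z(0.123) = -1.160, d' = 1.603
Session 2: z(0.778) = 0.765, z(0.812) = 0.885, d' = -0.120
Δd' = d'_Session 1 − d'_Session 2 = 1.603 − (-0.120) = 1.723
Session 1 has the higher sensitivity.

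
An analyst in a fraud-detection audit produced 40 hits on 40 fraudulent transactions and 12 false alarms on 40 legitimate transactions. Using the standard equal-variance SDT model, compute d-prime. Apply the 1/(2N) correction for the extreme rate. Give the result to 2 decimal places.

The hit rate is 40/40 = 1, so apply the 1/(2N) correction: H → 1 − 1/(2·40) = 0.98750.
z(H) = z(0.98750) = 2.241
z(FA) = z(0.30000) = -0.524
d' = 2.241 − (-0.524) = 2.765

d-prime = 2.77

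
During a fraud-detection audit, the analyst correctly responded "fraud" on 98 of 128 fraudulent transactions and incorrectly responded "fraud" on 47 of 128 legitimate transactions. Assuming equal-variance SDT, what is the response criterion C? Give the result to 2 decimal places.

C = -0.19

H = 98/128 = 0.7656
FA = 47/128 = 0.3672
Φ⁻¹(H) = Φ⁻¹(0.7656) = 0.7244
Φ⁻¹(FA) = Φ⁻¹(0.3672) = -0.3393
c = −½·[z(H) + z(FA)] = −0.5 × (0.7244 + (-0.3393)) = -0.19255
c < 0: the analyst has a liberal response bias.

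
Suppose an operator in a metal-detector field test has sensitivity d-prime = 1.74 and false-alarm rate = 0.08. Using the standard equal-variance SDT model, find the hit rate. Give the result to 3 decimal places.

hit rate = 0.631

z(false-alarm rate) = z(0.08) = -1.4051
z(H) = z(FA) + d' = -1.4051 + 1.74 = 0.3349
hit rate = Φ(0.3349) = 0.6311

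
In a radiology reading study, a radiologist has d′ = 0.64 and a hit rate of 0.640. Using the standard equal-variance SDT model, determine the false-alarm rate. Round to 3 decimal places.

z(hit rate) = z(0.640) = 0.3585
z(FA) = z(H) − d' = 0.3585 − 0.64 = -0.2815
false-alarm rate = Φ(-0.2815) = 0.3892

false-alarm rate = 0.389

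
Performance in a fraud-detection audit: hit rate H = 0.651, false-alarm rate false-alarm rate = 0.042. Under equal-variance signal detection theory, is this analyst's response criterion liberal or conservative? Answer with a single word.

z(H) = 0.388, z(FA) = -1.728
c = −½·(z(H) + z(FA)) = 0.670
c > 0 → conservative criterion (biased toward responding “no”).

conservative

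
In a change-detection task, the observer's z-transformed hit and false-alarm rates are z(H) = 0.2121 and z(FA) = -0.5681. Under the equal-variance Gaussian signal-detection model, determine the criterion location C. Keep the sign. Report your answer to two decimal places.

C = 0.18

c = −½·[z(H) + z(FA)] = −½·(0.2121 + (-0.5681)) = 0.1780
c > 0: the observer has a conservative response bias.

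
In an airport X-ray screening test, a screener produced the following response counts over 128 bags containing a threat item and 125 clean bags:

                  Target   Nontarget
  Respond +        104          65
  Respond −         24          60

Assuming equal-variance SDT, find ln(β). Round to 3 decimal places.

H = 104/128 = 0.8125
FA = 65/125 = 0.5200
z(0.8125) = 0.8871, z(0.5200) = 0.0502
ln β = −½·[z(H)² − z(FA)²] = −0.5 × (0.7869 − 0.0025) = -0.3922

ln β = -0.392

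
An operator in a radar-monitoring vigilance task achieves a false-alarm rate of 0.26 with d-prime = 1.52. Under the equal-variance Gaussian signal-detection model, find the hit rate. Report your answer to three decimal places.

z(false-alarm rate) = z(0.26) = -0.6433
z(H) = z(FA) + d' = -0.6433 + 1.52 = 0.8767
hit rate = Φ(0.8767) = 0.8097

hit rate = 0.810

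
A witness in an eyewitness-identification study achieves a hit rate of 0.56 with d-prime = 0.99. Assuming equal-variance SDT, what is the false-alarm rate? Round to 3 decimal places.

false-alarm rate = 0.201

z(hit rate) = z(0.56) = 0.1510
z(FA) = z(H) − d' = 0.1510 − 0.99 = -0.8390
false-alarm rate = Φ(-0.8390) = 0.2007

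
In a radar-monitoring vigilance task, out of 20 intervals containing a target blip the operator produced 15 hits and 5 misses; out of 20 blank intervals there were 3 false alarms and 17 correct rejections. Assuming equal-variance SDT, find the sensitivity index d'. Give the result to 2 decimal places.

H = 15/20 = 0.7500
FA = 3/20 = 0.1500
Φ⁻¹(0.7500) = 0.6745, Φ⁻¹(0.1500) = -1.0364
d' = z(H) − z(FA) = 0.6745 − (-1.0364) = 1.7109

d' = 1.71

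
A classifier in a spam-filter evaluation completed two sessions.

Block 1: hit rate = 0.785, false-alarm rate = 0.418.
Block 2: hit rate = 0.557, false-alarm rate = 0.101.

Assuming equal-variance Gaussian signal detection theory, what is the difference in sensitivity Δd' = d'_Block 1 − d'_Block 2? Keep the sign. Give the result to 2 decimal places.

Δd' = -0.42

Block 1: z(0.785) = 0.789, z(0.418) = -0.207, d' = 0.996
Block 2: z(0.557) = 0.143, z(0.101) = -1.276, d' = 1.419
Δd' = d'_Block 1 − d'_Block 2 = 0.996 − 1.419 = -0.423
Block 2 has the higher sensitivity.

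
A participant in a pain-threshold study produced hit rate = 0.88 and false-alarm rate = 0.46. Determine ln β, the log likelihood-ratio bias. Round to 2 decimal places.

ln β = -0.69

z(H) = z(0.88) = 1.175
z(FA) = z(0.46) = -0.100
ln β = −½·[z(H)² − z(FA)²] = −0.5 × (1.381 − 0.010) = -0.6855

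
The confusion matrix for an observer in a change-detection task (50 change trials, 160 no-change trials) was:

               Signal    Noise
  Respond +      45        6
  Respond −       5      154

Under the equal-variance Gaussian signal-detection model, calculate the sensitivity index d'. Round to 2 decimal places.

H = 45/50 = 0.9000
FA = 6/160 = 0.0375
z(H) = z(0.9000) = 1.282
z(FA) = z(0.0375) = -1.780
d' = z(H) − z(FA) = 1.282 − (-1.780) = 3.062

d' = 3.06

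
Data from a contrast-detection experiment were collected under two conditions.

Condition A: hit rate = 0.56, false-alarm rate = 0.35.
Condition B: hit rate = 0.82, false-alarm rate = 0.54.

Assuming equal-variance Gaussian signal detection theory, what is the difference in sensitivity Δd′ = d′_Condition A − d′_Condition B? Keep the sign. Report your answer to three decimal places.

Condition A: z(0.56) = 0.1510, z(0.35) = -0.3853, d' = 0.5363
Condition B: z(0.82) = 0.9154, z(0.54) = 0.1004, d' = 0.8150
Δd' = d'_Condition A − d'_Condition B = 0.5363 − 0.8150 = -0.2787
Condition B has the higher sensitivity.

Δd′ = -0.279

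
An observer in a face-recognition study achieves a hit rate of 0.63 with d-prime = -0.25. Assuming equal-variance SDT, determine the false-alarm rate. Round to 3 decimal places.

false-alarm rate = 0.720

z(hit rate) = z(0.63) = 0.3319
z(FA) = z(H) − d' = 0.3319 − (-0.25) = 0.5819
false-alarm rate = Φ(0.5819) = 0.7197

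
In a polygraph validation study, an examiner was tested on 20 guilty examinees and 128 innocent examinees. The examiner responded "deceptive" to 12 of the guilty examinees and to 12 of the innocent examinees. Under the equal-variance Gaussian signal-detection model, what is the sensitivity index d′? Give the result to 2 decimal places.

H = 12/20 = 0.6000
FA = 12/128 = 0.0938
z(H) = 0.2533
z(FA) = -1.3177
d' = z(H) − z(FA) = 0.2533 − (-1.3177) = 1.5710

d′ = 1.57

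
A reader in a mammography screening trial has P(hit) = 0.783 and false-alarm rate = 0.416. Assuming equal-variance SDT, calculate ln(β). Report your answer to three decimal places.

ln β = -0.284

z(H) = z(0.783) = 0.7824
z(FA) = z(0.416) = -0.2121
ln β = −½·[z(H)² − z(FA)²] = −0.5 × (0.6121 − 0.0450) = -0.28355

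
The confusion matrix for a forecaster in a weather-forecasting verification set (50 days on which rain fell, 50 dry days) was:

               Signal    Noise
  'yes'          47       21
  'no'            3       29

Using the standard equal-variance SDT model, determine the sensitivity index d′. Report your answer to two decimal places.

d′ = 1.76

H = 47/50 = 0.9400
FA = 21/50 = 0.4200
Φ⁻¹(H) = 1.5548
Φ⁻¹(FA) = -0.2019
d' = z(H) − z(FA) = 1.5548 − (-0.2019) = 1.7567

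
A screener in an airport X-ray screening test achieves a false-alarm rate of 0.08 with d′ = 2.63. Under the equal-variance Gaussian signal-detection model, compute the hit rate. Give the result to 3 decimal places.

hit rate = 0.890

z(false-alarm rate) = z(0.08) = -1.4051
z(H) = z(FA) + d' = -1.4051 + 2.63 = 1.2249
hit rate = Φ(1.2249) = 0.8897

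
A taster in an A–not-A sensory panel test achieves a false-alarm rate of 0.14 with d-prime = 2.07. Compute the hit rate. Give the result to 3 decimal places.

hit rate = 0.839

z(false-alarm rate) = z(0.14) = -1.0803
z(H) = z(FA) + d' = -1.0803 + 2.07 = 0.9897
hit rate = Φ(0.9897) = 0.8388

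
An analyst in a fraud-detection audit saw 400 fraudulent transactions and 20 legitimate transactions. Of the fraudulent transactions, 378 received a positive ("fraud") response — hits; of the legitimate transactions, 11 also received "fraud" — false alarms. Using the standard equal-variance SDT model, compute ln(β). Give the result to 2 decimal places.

ln β = -1.27

H = 378/400 = 0.9450
FA = 11/20 = 0.5500
z(H) = 1.598
z(FA) = 0.126
ln β = −½·[z(H)² − z(FA)²] = −0.5 × (2.554 − 0.016) = -1.269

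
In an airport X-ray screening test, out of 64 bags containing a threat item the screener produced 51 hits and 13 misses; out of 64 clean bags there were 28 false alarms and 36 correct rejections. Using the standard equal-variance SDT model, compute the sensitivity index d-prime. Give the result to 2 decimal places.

d-prime = 0.99

H = 51/64 = 0.7969
FA = 28/64 = 0.4375
Φ⁻¹(H) = Φ⁻¹(0.7969) = 0.8306
Φ⁻¹(FA) = Φ⁻¹(0.4375) = -0.1573
d' = z(H) − z(FA) = 0.8306 − (-0.1573) = 0.9879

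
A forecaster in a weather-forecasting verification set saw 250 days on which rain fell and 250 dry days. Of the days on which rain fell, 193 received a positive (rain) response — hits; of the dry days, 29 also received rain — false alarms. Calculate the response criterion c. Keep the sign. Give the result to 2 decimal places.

H = 193/250 = 0.7720
FA = 29/250 = 0.1160
z(H) = z(0.7720) = 0.7454
z(FA) = z(0.1160) = -1.1952
c = −½·[z(H) + z(FA)] = −0.5 × (0.7454 + (-1.1952)) = 0.2249

c = 0.22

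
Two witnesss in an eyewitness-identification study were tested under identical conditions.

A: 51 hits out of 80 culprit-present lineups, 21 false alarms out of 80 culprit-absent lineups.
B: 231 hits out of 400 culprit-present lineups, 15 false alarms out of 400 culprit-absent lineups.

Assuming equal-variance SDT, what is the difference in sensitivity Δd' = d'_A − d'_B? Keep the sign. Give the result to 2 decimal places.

Δd' = -0.99

A: z(0.6375) = 0.352, z(0.2625) = -0.636, d' = 0.988
B: z(0.5775) = 0.196, z(0.0375) = -1.780, d' = 1.976
Δd' = d'_A − d'_B = 0.988 − 1.976 = -0.988
B has the higher sensitivity.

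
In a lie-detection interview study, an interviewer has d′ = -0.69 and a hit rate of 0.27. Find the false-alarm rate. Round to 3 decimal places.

false-alarm rate = 0.531

z(hit rate) = z(0.27) = -0.6128
z(FA) = z(H) − d' = -0.6128 − (-0.69) = 0.0772
false-alarm rate = Φ(0.0772) = 0.5308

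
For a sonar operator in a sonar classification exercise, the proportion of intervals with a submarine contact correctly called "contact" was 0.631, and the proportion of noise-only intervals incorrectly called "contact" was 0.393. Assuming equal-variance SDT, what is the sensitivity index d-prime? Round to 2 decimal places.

d-prime = 0.61

z(H) = z(0.631) = 0.335
z(FA) = z(0.393) = -0.272
d' = z(H) − z(FA) = 0.335 − (-0.272) = 0.607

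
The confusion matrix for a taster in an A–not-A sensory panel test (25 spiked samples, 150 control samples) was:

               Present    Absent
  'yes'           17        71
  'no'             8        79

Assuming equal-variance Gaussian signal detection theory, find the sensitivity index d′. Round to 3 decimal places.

d′ = 0.535

H = 17/25 = 0.6800
FA = 71/150 = 0.4733
z(H) = 0.4677
z(FA) = -0.0670
d' = z(H) − z(FA) = 0.4677 − (-0.0670) = 0.5347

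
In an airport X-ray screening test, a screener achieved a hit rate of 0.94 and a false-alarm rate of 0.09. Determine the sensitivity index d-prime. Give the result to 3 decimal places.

z(H) = 1.5548
z(FA) = -1.3408
d' = z(H) − z(FA) = 1.5548 − (-1.3408) = 2.8956

d-prime = 2.896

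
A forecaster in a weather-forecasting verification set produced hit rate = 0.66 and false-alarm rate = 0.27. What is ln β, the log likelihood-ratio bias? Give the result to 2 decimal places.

z(H) = z(0.66) = 0.412
z(FA) = z(0.27) = -0.613
ln β = −½·[z(H)² − z(FA)²] = −0.5 × (0.170 − 0.376) = 0.103

ln β = 0.10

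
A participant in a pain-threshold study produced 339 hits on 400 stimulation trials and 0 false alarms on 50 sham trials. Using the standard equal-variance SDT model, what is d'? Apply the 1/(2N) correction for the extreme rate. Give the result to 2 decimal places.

d' = 3.35

The false-alarm rate is 0/50 = 0, so apply the 1/(2N) correction: FA → 1/(2·50) = 0.01000.
z(H) = z(0.84750) = 1.026
z(FA) = z(0.01000) = -2.326
d' = 1.026 − (-2.326) = 3.352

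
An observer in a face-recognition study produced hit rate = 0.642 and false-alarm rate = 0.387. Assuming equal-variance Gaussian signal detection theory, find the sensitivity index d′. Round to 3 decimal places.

d′ = 0.651

Φ⁻¹(0.642) = 0.3638, Φ⁻¹(0.387) = -0.2871
d' = z(H) − z(FA) = 0.3638 − (-0.2871) = 0.6509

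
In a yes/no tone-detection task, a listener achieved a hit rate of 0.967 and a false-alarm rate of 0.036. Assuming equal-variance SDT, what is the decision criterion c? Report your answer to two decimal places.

z(0.967) = 1.8384, z(0.036) = -1.7991
c = −½·[z(H) + z(FA)] = −0.5 × (1.8384 + (-1.7991)) = -0.01965

c = -0.02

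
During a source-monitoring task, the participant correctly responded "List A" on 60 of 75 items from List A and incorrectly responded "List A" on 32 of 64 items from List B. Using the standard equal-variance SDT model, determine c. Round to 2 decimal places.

c = -0.42

H = 60/75 = 0.8000
FA = 32/64 = 0.5000
z(H) = 0.842
z(FA) = 0.000
c = −½·[z(H) + z(FA)] = −0.5 × (0.842 + 0.000) = -0.421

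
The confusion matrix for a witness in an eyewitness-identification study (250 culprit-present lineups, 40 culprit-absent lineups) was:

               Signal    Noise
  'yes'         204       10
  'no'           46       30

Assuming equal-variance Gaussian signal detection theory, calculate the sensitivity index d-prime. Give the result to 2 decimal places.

d-prime = 1.57

H = 204/250 = 0.8160
FA = 10/40 = 0.2500
z(H) = z(0.8160) = 0.9002
z(FA) = z(0.2500) = -0.6745
d' = z(H) − z(FA) = 0.9002 − (-0.6745) = 1.5747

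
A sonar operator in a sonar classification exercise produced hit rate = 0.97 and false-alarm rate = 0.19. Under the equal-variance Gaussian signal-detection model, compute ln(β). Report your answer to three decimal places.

ln β = -1.383

z(H) = z(0.97) = 1.8808
z(FA) = z(0.19) = -0.8779
ln β = −½·[z(H)² − z(FA)²] = −0.5 × (3.5374 − 0.7707) = -1.38335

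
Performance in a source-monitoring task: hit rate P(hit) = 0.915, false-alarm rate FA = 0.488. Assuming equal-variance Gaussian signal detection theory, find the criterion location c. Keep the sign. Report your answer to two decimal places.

c = -0.67

z(H) = 1.372
z(FA) = -0.030
c = −½·[z(H) + z(FA)] = −0.5 × (1.372 + (-0.030)) = -0.671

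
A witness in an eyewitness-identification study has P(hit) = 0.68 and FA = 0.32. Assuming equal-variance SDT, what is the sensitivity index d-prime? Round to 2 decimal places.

z(H) = 0.4677
z(FA) = -0.4677
d' = z(H) − z(FA) = 0.4677 − (-0.4677) = 0.9354

d-prime = 0.94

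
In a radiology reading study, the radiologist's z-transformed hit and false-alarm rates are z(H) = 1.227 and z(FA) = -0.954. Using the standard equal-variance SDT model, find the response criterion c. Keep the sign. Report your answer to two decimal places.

c = −½·[z(H) + z(FA)] = −½·(1.227 + (-0.954)) = -0.1365

c = -0.14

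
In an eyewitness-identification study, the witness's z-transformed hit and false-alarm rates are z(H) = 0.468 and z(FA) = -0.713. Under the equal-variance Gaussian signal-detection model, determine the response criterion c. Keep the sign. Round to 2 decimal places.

c = −½·[z(H) + z(FA)] = −½·(0.468 + (-0.713)) = 0.1225
c > 0: the witness has a conservative response bias.

c = 0.12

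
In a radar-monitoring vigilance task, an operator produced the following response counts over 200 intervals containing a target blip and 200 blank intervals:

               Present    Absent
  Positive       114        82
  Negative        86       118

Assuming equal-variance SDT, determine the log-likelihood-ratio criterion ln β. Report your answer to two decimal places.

H = 114/200 = 0.5700
FA = 82/200 = 0.4100
Φ⁻¹(0.5700) = 0.176, Φ⁻¹(0.4100) = -0.228
ln β = −½·[z(H)² − z(FA)²] = −0.5 × (0.031 − 0.052) = 0.0105

ln β = 0.01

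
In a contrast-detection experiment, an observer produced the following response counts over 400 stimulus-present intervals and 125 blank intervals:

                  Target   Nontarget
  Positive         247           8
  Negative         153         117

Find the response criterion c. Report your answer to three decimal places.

H = 247/400 = 0.6175
FA = 8/125 = 0.0640
Φ⁻¹(0.6175) = 0.2989, Φ⁻¹(0.0640) = -1.5220
c = −½·[z(H) + z(FA)] = −0.5 × (0.2989 + (-1.5220)) = 0.61155

c = 0.612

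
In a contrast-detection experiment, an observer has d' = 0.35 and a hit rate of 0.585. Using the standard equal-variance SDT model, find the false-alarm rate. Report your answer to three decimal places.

false-alarm rate = 0.446

z(hit rate) = z(0.585) = 0.2147
z(FA) = z(H) − d' = 0.2147 − 0.35 = -0.1353
false-alarm rate = Φ(-0.1353) = 0.4462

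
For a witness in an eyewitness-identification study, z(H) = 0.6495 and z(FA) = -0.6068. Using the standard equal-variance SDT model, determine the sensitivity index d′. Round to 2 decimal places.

d' = z(H) − z(FA) = 0.6495 − (-0.6068) = 1.2563

d′ = 1.26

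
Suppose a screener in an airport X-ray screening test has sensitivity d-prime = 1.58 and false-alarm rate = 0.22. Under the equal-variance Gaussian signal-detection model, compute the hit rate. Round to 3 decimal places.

z(false-alarm rate) = z(0.22) = -0.7722
z(H) = z(FA) + d' = -0.7722 + 1.58 = 0.8078
hit rate = Φ(0.8078) = 0.7904

hit rate = 0.790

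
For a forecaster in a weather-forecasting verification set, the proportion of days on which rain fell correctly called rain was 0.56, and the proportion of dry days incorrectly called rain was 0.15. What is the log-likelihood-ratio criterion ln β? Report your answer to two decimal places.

Φ⁻¹(H) = Φ⁻¹(0.56) = 0.151
Φ⁻¹(FA) = Φ⁻¹(0.15) = -1.036
ln β = −½·[z(H)² − z(FA)²] = −0.5 × (0.023 − 1.073) = 0.525

ln β = 0.53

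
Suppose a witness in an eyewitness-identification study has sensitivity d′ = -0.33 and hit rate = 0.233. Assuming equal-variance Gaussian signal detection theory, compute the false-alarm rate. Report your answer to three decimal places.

false-alarm rate = 0.345

z(hit rate) = z(0.233) = -0.7290
z(FA) = z(H) − d' = -0.7290 − (-0.33) = -0.3990
false-alarm rate = Φ(-0.3990) = 0.3449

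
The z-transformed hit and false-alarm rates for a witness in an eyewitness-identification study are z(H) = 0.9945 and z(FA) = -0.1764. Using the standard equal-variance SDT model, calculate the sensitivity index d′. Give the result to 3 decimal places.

d′ = 1.171

d' = z(H) − z(FA) = 0.9945 − (-0.1764) = 1.1709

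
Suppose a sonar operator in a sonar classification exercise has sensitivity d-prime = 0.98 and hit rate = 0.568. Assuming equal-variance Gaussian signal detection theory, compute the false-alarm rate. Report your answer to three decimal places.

z(hit rate) = z(0.568) = 0.1713
z(FA) = z(H) − d' = 0.1713 − 0.98 = -0.8087
false-alarm rate = Φ(-0.8087) = 0.2093

false-alarm rate = 0.209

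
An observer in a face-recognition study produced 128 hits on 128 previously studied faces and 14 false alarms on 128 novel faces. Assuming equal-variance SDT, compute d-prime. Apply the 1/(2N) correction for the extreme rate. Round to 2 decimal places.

d-prime = 3.89

The hit rate is 128/128 = 1, so apply the 1/(2N) correction: H → 1 − 1/(2·128) = 0.99609.
z(H) = z(0.99609) = 2.660
z(FA) = z(0.10938) = -1.230
d' = 2.660 − (-1.230) = 3.890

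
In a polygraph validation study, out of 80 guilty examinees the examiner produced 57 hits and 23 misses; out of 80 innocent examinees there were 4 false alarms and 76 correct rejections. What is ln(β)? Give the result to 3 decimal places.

ln β = 1.196

H = 57/80 = 0.7125
FA = 4/80 = 0.0500
Φ⁻¹(0.7125) = 0.5607, Φ⁻¹(0.0500) = -1.6449
ln β = −½·[z(H)² − z(FA)²] = −0.5 × (0.3144 − 2.7057) = 1.19565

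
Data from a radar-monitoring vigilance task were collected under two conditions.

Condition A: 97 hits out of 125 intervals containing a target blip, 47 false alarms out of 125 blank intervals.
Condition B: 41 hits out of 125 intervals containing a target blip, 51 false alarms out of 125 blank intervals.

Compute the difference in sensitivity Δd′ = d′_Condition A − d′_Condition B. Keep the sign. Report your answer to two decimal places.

Condition A: z(0.7760) = 0.759, z(0.3760) = -0.316, d' = 1.075
Condition B: z(0.3280) = -0.445, z(0.4080) = -0.233, d' = -0.212
Δd' = d'_Condition A − d'_Condition B = 1.075 − (-0.212) = 1.287
Condition A has the higher sensitivity.

Δd′ = 1.29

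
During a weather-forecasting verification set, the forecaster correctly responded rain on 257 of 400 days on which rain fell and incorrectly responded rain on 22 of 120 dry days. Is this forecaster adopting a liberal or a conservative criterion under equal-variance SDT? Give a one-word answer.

z(H) = 0.365, z(FA) = -0.903
c = −½·(z(H) + z(FA)) = 0.269
c > 0 → conservative criterion (biased toward responding “no”).

conservative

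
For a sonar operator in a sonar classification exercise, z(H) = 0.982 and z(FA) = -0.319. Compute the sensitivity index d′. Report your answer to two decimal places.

d' = z(H) − z(FA) = 0.982 − (-0.319) = 1.301

d′ = 1.30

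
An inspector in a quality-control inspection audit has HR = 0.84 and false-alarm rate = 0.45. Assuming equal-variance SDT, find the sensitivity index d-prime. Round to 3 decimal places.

z(0.84) = 0.9945, z(0.45) = -0.1257
d' = z(H) − z(FA) = 0.9945 − (-0.1257) = 1.1202

d-prime = 1.120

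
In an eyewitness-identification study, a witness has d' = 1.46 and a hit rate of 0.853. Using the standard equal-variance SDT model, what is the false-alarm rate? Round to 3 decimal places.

z(hit rate) = z(0.853) = 1.0494
z(FA) = z(H) − d' = 1.0494 − 1.46 = -0.4106
false-alarm rate = Φ(-0.4106) = 0.3407

false-alarm rate = 0.341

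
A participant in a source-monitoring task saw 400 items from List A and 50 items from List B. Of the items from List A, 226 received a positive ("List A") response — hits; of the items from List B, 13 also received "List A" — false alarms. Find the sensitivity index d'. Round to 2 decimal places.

d' = 0.81

H = 226/400 = 0.5650
FA = 13/50 = 0.2600
Φ⁻¹(H) = 0.1637
Φ⁻¹(FA) = -0.6433
d' = z(H) − z(FA) = 0.1637 − (-0.6433) = 0.8070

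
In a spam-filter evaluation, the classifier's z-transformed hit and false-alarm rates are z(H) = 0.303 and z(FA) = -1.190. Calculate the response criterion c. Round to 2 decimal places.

c = 0.44

c = −½·[z(H) + z(FA)] = −½·(0.303 + (-1.190)) = 0.4435
c > 0: the classifier has a conservative response bias.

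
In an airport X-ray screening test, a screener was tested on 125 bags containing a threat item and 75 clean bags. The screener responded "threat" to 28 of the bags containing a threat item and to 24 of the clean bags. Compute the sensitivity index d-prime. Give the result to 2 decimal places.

d-prime = -0.29

H = 28/125 = 0.2240
FA = 24/75 = 0.3200
z(H) = -0.759
z(FA) = -0.468
d' = z(H) − z(FA) = -0.759 − (-0.468) = -0.291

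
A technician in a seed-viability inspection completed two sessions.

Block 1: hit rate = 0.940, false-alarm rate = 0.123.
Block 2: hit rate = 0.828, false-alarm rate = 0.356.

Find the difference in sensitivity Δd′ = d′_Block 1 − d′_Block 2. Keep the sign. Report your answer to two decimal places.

Block 1: z(0.940) = 1.555, z(0.123) = -1.160, d' = 2.715
Block 2: z(0.828) = 0.946, z(0.356) = -0.369, d' = 1.315
Δd' = d'_Block 1 − d'_Block 2 = 2.715 − 1.315 = 1.400
Block 1 has the higher sensitivity.

Δd′ = 1.40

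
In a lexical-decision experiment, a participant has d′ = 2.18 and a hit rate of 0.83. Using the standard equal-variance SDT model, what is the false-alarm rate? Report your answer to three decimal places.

false-alarm rate = 0.110

z(hit rate) = z(0.83) = 0.9542
z(FA) = z(H) − d' = 0.9542 − 2.18 = -1.2258
false-alarm rate = Φ(-1.2258) = 0.1101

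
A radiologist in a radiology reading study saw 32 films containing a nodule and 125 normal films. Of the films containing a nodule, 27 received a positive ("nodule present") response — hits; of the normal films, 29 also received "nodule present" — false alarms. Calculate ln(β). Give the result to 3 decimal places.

H = 27/32 = 0.8438
FA = 29/125 = 0.2320
z(H) = z(0.8438) = 1.0102
z(FA) = z(0.2320) = -0.7323
ln β = −½·[z(H)² − z(FA)²] = −0.5 × (1.0205 − 0.5363) = -0.2421

ln β = -0.242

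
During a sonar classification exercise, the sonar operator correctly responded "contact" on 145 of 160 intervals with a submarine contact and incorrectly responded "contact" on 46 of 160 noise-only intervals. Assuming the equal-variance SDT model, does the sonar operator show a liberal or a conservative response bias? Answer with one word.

z(H) = 1.318, z(FA) = -0.561
c = −½·(z(H) + z(FA)) = -0.3785
c < 0 → liberal criterion (biased toward responding “yes”).

liberal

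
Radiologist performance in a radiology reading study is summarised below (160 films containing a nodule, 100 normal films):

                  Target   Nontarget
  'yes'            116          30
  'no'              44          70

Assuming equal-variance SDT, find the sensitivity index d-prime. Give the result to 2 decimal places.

d-prime = 1.12

H = 116/160 = 0.7250
FA = 30/100 = 0.3000
Φ⁻¹(0.7250) = 0.5978, Φ⁻¹(0.3000) = -0.5244
d' = z(H) − z(FA) = 0.5978 − (-0.5244) = 1.1222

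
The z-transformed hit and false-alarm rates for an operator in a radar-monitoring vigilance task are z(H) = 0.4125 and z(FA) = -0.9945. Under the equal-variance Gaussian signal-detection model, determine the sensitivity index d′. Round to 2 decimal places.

d' = z(H) − z(FA) = 0.4125 − (-0.9945) = 1.4070

d′ = 1.41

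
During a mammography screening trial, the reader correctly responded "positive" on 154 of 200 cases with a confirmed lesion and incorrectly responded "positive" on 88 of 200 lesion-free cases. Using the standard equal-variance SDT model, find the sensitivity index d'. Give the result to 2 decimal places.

d' = 0.89

H = 154/200 = 0.7700
FA = 88/200 = 0.4400
z(H) = z(0.7700) = 0.739
z(FA) = z(0.4400) = -0.151
d' = z(H) − z(FA) = 0.739 − (-0.151) = 0.890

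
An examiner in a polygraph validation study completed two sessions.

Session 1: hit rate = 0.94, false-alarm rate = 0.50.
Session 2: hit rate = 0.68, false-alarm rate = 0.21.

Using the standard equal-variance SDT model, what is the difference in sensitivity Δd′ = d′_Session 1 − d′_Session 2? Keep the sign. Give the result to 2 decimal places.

Session 1: z(0.94) = 1.555, z(0.50) = 0.000, d' = 1.555
Session 2: z(0.68) = 0.468, z(0.21) = -0.806, d' = 1.274
Δd' = d'_Session 1 − d'_Session 2 = 1.555 − 1.274 = 0.281
Session 1 has the higher sensitivity.

Δd′ = 0.28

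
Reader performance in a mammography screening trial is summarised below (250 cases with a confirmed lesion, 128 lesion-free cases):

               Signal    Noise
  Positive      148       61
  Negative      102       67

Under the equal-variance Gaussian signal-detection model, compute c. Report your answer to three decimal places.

c = -0.087

H = 148/250 = 0.5920
FA = 61/128 = 0.4766
z(H) = z(0.5920) = 0.2327
z(FA) = z(0.4766) = -0.0587
c = −½·[z(H) + z(FA)] = −0.5 × (0.2327 + (-0.0587)) = -0.0870
c < 0: the reader has a liberal response bias.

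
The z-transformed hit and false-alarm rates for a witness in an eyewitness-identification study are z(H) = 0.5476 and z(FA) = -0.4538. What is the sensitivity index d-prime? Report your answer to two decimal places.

d-prime = 1.00

d' = z(H) − z(FA) = 0.5476 − (-0.4538) = 1.0014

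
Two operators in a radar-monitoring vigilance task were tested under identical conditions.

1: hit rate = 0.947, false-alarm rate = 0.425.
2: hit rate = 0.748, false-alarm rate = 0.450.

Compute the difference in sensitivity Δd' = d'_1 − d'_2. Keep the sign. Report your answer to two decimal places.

Δd' = 1.01

1: z(0.947) = 1.616, z(0.425) = -0.189, d' = 1.805
2: z(0.748) = 0.668, z(0.450) = -0.126, d' = 0.794
Δd' = d'_1 − d'_2 = 1.805 − 0.794 = 1.011
1 has the higher sensitivity.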